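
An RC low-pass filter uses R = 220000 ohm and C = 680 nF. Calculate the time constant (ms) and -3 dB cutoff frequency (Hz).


Time constant: tau = R * C.
tau = 220000 * 6.80e-07 = 0.1496 s
tau = 149.6 ms
Cutoff frequency: fc = 1 / (2*pi*R*C).
fc = 1 / (2*pi*0.1496) = 1.06 Hz

tau = 149.6 ms, fc = 1.06 Hz


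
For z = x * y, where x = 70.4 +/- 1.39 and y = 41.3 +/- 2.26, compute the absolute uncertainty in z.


For a product z = x*y, the relative uncertainty is:
uz/z = sqrt((ux/x)^2 + (uy/y)^2)
Relative uncertainties: ux/x = 1.39/70.4 = 0.019744
uy/y = 2.26/41.3 = 0.054722
z = 70.4 * 41.3 = 2907.5
uz = 2907.5 * sqrt(0.019744^2 + 0.054722^2) = 169.144

169.144


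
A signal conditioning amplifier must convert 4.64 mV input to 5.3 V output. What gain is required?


Gain = Vout / Vin (converting to same units).
G = 5.3 V / 4.64 mV
G = 5300.0 mV / 4.64 mV
G = 1142.24

1142.24


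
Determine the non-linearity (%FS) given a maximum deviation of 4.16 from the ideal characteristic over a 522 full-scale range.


Linearity error = (max deviation / full scale) * 100%.
Linearity = (4.16 / 522) * 100
Linearity = 0.797 %FS

0.797 %FS


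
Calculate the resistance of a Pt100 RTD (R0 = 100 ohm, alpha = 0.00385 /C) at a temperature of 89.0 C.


The RTD equation: Rt = R0 * (1 + alpha * T).
Rt = 100 * (1 + 0.00385 * 89.0)
Rt = 100 * (1 + 0.34265)
Rt = 100 * 1.34265
Rt = 134.265 ohm

134.265 ohm


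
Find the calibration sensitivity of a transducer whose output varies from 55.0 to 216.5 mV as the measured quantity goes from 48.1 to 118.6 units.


Sensitivity = (y2 - y1) / (x2 - x1).
S = (216.5 - 55.0) / (118.6 - 48.1)
S = 161.5 / 70.5
S = 2.2908 mV/unit

2.2908 mV/unit


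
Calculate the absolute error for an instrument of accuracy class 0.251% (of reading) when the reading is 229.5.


Absolute error = (accuracy% / 100) * reading.
Error = (0.251 / 100) * 229.5
Error = 0.00251 * 229.5
Error = 0.576

0.576


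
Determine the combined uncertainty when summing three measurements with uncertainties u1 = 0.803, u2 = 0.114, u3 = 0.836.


For a sum of independent quantities, uc = sqrt(u1^2 + u2^2 + u3^2).
uc = sqrt(0.803^2 + 0.114^2 + 0.836^2)
uc = sqrt(0.644809 + 0.012996 + 0.698896)
uc = 1.1648

1.1648


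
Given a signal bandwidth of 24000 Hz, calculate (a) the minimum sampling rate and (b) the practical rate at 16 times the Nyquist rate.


By Nyquist theorem, fs_min = 2 * fmax.
fs_min = 2 * 24000 = 48000 Hz
Practical rate = 16 * fs_min = 16 * 48000 = 768000 Hz

fs_min = 48000 Hz, fs_practical = 768000 Hz


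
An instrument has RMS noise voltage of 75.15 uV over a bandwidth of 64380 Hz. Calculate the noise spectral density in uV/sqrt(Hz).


Noise spectral density = Vrms / sqrt(BW).
NSD = 75.15 / sqrt(64380)
NSD = 75.15 / 253.7321
NSD = 0.2962 uV/sqrt(Hz)

0.2962 uV/sqrt(Hz)


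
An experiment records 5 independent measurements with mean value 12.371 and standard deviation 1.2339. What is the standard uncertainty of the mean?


The standard uncertainty for Type A evaluation is u = s / sqrt(n).
u = 1.2339 / sqrt(5)
u = 1.2339 / 2.2361
u = 0.5518

0.5518


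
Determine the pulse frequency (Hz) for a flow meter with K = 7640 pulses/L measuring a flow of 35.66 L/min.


Frequency = K * Q / 60 (converting L/min to L/s).
f = 7640 * 35.66 / 60
f = 272442.4 / 60
f = 4540.71 Hz

4540.71 Hz


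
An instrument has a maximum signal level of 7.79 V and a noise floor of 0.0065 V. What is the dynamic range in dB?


Dynamic range = 20 * log10(Vmax / Vnoise).
DR = 20 * log10(7.79 / 0.0065)
DR = 20 * log10(1198.46)
DR = 61.57 dB

61.57 dB


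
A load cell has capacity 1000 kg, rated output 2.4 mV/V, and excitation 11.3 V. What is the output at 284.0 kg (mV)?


Vout = rated_output * Vex * (load / capacity).
Vout = 2.4 * 11.3 * (284.0 / 1000)
Vout = 2.4 * 11.3 * 0.284
Vout = 7.702 mV

7.702 mV


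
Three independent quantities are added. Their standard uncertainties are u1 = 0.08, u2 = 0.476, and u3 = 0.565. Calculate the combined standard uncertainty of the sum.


For a sum of independent quantities, uc = sqrt(u1^2 + u2^2 + u3^2).
uc = sqrt(0.08^2 + 0.476^2 + 0.565^2)
uc = sqrt(0.0064 + 0.226576 + 0.319225)
uc = 0.7431

0.7431


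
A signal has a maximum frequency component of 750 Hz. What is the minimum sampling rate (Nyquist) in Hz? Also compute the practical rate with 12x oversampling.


By Nyquist theorem, fs_min = 2 * fmax.
fs_min = 2 * 750 = 1500 Hz
Practical rate = 12 * fs_min = 12 * 1500 = 18000 Hz

fs_min = 1500 Hz, fs_practical = 18000 Hz


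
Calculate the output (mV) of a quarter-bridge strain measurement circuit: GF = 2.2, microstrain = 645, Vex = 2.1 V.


Quarter bridge output: Vout = (GF * epsilon * Vex) / 4.
Vout = (2.2 * 645e-6 * 2.1) / 4
Vout = 0.0029799 / 4 V
Vout = 0.00074498 V = 0.745 mV

0.745 mV


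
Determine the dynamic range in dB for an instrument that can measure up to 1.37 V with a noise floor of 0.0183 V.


Dynamic range = 20 * log10(Vmax / Vnoise).
DR = 20 * log10(1.37 / 0.0183)
DR = 20 * log10(74.86)
DR = 37.49 dB

37.49 dB


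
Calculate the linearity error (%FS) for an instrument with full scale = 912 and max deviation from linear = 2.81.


Linearity error = (max deviation / full scale) * 100%.
Linearity = (2.81 / 912) * 100
Linearity = 0.308 %FS

0.308 %FS


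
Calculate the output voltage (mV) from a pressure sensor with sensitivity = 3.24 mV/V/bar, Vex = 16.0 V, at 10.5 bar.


Output = sensitivity * Vex * P.
Vout = 3.24 * 16.0 * 10.5
Vout = 51.84 * 10.5
Vout = 544.32 mV

544.32 mV


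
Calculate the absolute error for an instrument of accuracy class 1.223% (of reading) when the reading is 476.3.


Absolute error = (accuracy% / 100) * reading.
Error = (1.223 / 100) * 476.3
Error = 0.01223 * 476.3
Error = 5.8251

5.8251


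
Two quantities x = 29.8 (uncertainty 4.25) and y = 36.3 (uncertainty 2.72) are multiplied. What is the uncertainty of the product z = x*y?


For a product z = x*y, the relative uncertainty is:
uz/z = sqrt((ux/x)^2 + (uy/y)^2)
Relative uncertainties: ux/x = 4.25/29.8 = 0.142617
uy/y = 2.72/36.3 = 0.074931
z = 29.8 * 36.3 = 1081.7
uz = 1081.7 * sqrt(0.142617^2 + 0.074931^2) = 174.272

174.272


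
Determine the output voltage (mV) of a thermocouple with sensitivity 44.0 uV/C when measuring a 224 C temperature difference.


The thermocouple output V = sensitivity * dT.
V = 44.0 uV/C * 224 C
V = 9856.0 uV
V = 9.856 mV

9.856 mV


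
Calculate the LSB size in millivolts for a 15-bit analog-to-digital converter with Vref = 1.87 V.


The resolution (LSB) of an ADC is Vref / 2^n.
LSB = 1.87 / 2^15
LSB = 1.87 / 32768
LSB = 5.707e-05 V = 0.05706787 mV

0.05706787 mV


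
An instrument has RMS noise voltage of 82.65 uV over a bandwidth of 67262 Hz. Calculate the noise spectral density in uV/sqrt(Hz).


Noise spectral density = Vrms / sqrt(BW).
NSD = 82.65 / sqrt(67262)
NSD = 82.65 / 259.3492
NSD = 0.3187 uV/sqrt(Hz)

0.3187 uV/sqrt(Hz)


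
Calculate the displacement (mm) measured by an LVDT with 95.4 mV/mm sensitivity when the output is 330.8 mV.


Displacement = Vout / sensitivity.
d = 330.8 / 95.4
d = 3.468 mm

3.468 mm


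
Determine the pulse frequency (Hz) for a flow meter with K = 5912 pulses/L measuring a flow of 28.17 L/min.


Frequency = K * Q / 60 (converting L/min to L/s).
f = 5912 * 28.17 / 60
f = 166541.04 / 60
f = 2775.68 Hz

2775.68 Hz


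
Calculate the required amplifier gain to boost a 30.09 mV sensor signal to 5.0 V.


Gain = Vout / Vin (converting to same units).
G = 5.0 V / 30.09 mV
G = 5000.0 mV / 30.09 mV
G = 166.17

166.17


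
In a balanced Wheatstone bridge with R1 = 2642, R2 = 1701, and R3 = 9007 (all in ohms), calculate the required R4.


At balance: R1*R4 = R2*R3, so R4 = R2*R3/R1.
R4 = 1701 * 9007 / 2642
R4 = 15320907 / 2642
R4 = 5798.98 ohm

5798.98 ohm


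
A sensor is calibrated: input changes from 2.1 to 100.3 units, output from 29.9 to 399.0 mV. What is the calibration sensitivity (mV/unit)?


Sensitivity = (y2 - y1) / (x2 - x1).
S = (399.0 - 29.9) / (100.3 - 2.1)
S = 369.1 / 98.2
S = 3.7587 mV/unit

3.7587 mV/unit


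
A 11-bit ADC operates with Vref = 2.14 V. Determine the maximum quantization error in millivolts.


The maximum quantization error is +/- LSB/2.
LSB = Vref / 2^n = 2.14 / 2048 = 0.00104492 V
Max error = LSB / 2 = 0.00104492 / 2 = 0.00052246 V
Max error = 0.5225 mV

0.5225 mV


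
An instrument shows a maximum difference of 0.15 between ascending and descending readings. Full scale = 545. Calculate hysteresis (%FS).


Hysteresis = (max difference / full scale) * 100%.
H = (0.15 / 545) * 100
H = 0.028 %FS

0.028 %FS


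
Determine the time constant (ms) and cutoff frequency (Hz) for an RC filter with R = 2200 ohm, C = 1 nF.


Time constant: tau = R * C.
tau = 2200 * 1.00e-09 = 2.2e-06 s
tau = 0.0022 ms
Cutoff frequency: fc = 1 / (2*pi*R*C).
fc = 1 / (2*pi*2.2e-06) = 72343.16 Hz

tau = 0.0022 ms, fc = 72343.16 Hz


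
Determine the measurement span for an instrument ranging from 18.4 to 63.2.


Span = upper range - lower range.
Span = 63.2 - (18.4)
Span = 44.8

44.8


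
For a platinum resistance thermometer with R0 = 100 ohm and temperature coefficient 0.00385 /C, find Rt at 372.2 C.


The RTD equation: Rt = R0 * (1 + alpha * T).
Rt = 100 * (1 + 0.00385 * 372.2)
Rt = 100 * (1 + 1.43297)
Rt = 100 * 2.43297
Rt = 243.297 ohm

243.297 ohm


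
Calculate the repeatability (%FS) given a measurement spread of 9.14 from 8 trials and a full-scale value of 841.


Repeatability = (spread / full scale) * 100%.
R = (9.14 / 841) * 100
R = 1.087 %FS

1.087 %FS


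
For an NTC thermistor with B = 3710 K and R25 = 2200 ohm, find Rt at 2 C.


NTC thermistor equation: Rt = R25 * exp(B * (1/T - 1/T25)).
T in Kelvin: 275.15 K, T25 = 298.15 K
1/T - 1/T25 = 1/275.15 - 1/298.15 = 0.00028036
B * (1/T - 1/T25) = 3710 * 0.00028036 = 1.0402
Rt = 2200 * exp(1.0402) = 6225.2 ohm

6225.2 ohm


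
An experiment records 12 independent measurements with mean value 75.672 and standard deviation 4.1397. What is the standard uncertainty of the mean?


The standard uncertainty for Type A evaluation is u = s / sqrt(n).
u = 4.1397 / sqrt(12)
u = 4.1397 / 3.4641
u = 1.195

1.195


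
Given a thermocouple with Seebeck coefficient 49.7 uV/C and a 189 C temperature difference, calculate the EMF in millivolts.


The thermocouple output V = sensitivity * dT.
V = 49.7 uV/C * 189 C
V = 9393.3 uV
V = 9.393 mV

9.393 mV


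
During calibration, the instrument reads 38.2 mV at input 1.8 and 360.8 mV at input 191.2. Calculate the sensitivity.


Sensitivity = (y2 - y1) / (x2 - x1).
S = (360.8 - 38.2) / (191.2 - 1.8)
S = 322.6 / 189.4
S = 1.7033 mV/unit

1.7033 mV/unit


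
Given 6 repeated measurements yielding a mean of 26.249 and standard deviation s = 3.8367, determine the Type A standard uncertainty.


The standard uncertainty for Type A evaluation is u = s / sqrt(n).
u = 3.8367 / sqrt(6)
u = 3.8367 / 2.4495
u = 1.5663

1.5663


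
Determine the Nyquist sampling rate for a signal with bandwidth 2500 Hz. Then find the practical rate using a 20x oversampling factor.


By Nyquist theorem, fs_min = 2 * fmax.
fs_min = 2 * 2500 = 5000 Hz
Practical rate = 20 * fs_min = 20 * 5000 = 100000 Hz

fs_min = 5000 Hz, fs_practical = 100000 Hz


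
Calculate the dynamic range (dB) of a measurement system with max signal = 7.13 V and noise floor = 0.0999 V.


Dynamic range = 20 * log10(Vmax / Vnoise).
DR = 20 * log10(7.13 / 0.0999)
DR = 20 * log10(71.37)
DR = 37.07 dB

37.07 dB


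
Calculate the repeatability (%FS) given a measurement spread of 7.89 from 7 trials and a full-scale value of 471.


Repeatability = (spread / full scale) * 100%.
R = (7.89 / 471) * 100
R = 1.675 %FS

1.675 %FS


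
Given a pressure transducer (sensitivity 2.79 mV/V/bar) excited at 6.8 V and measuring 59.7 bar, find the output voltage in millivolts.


Output = sensitivity * Vex * P.
Vout = 2.79 * 6.8 * 59.7
Vout = 18.972 * 59.7
Vout = 1132.63 mV

1132.63 mV


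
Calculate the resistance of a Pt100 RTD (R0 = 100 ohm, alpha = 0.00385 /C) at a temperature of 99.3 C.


The RTD equation: Rt = R0 * (1 + alpha * T).
Rt = 100 * (1 + 0.00385 * 99.3)
Rt = 100 * (1 + 0.382305)
Rt = 100 * 1.382305
Rt = 138.231 ohm

138.231 ohm


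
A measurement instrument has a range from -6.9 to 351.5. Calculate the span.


Span = upper range - lower range.
Span = 351.5 - (-6.9)
Span = 358.4

358.4


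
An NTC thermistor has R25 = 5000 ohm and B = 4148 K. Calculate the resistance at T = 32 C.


NTC thermistor equation: Rt = R25 * exp(B * (1/T - 1/T25)).
T in Kelvin: 305.15 K, T25 = 298.15 K
1/T - 1/T25 = 1/305.15 - 1/298.15 = -7.694e-05
B * (1/T - 1/T25) = 4148 * -7.694e-05 = -0.3191
Rt = 5000 * exp(-0.3191) = 3633.8 ohm

3633.8 ohm


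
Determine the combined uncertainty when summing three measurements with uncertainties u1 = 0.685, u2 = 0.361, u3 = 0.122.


For a sum of independent quantities, uc = sqrt(u1^2 + u2^2 + u3^2).
uc = sqrt(0.685^2 + 0.361^2 + 0.122^2)
uc = sqrt(0.469225 + 0.130321 + 0.014884)
uc = 0.7839

0.7839


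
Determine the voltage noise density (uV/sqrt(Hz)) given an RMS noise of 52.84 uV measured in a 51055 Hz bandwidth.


Noise spectral density = Vrms / sqrt(BW).
NSD = 52.84 / sqrt(51055)
NSD = 52.84 / 225.9535
NSD = 0.2339 uV/sqrt(Hz)

0.2339 uV/sqrt(Hz)


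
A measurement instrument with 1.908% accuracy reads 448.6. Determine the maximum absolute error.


Absolute error = (accuracy% / 100) * reading.
Error = (1.908 / 100) * 448.6
Error = 0.01908 * 448.6
Error = 8.5593

8.5593


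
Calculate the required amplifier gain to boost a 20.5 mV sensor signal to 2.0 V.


Gain = Vout / Vin (converting to same units).
G = 2.0 V / 20.5 mV
G = 2000.0 mV / 20.5 mV
G = 97.56

97.56


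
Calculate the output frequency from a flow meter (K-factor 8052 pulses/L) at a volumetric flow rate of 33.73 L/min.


Frequency = K * Q / 60 (converting L/min to L/s).
f = 8052 * 33.73 / 60
f = 271593.96 / 60
f = 4526.57 Hz

4526.57 Hz


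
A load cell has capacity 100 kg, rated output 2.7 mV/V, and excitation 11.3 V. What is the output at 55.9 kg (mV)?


Vout = rated_output * Vex * (load / capacity).
Vout = 2.7 * 11.3 * (55.9 / 100)
Vout = 2.7 * 11.3 * 0.559
Vout = 17.055 mV

17.055 mV


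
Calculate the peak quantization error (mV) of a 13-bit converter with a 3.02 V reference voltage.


The maximum quantization error is +/- LSB/2.
LSB = Vref / 2^n = 3.02 / 8192 = 0.00036865 V
Max error = LSB / 2 = 0.00036865 / 2 = 0.00018433 V
Max error = 0.1843 mV

0.1843 mV


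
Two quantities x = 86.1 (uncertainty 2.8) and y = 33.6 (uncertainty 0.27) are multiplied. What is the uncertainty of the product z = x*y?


For a product z = x*y, the relative uncertainty is:
uz/z = sqrt((ux/x)^2 + (uy/y)^2)
Relative uncertainties: ux/x = 2.8/86.1 = 0.03252
uy/y = 0.27/33.6 = 0.008036
z = 86.1 * 33.6 = 2893.0
uz = 2893.0 * sqrt(0.03252^2 + 0.008036^2) = 96.91

96.91


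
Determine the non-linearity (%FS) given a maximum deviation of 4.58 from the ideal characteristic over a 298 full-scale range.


Linearity error = (max deviation / full scale) * 100%.
Linearity = (4.58 / 298) * 100
Linearity = 1.537 %FS

1.537 %FS


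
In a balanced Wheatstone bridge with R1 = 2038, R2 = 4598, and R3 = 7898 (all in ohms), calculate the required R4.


At balance: R1*R4 = R2*R3, so R4 = R2*R3/R1.
R4 = 4598 * 7898 / 2038
R4 = 36315004 / 2038
R4 = 17818.94 ohm

17818.94 ohm


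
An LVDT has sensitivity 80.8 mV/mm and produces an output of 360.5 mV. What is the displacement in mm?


Displacement = Vout / sensitivity.
d = 360.5 / 80.8
d = 4.462 mm

4.462 mm


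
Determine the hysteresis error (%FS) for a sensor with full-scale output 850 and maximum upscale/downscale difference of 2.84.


Hysteresis = (max difference / full scale) * 100%.
H = (2.84 / 850) * 100
H = 0.334 %FS

0.334 %FS


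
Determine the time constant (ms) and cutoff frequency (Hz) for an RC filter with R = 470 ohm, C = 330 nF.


Time constant: tau = R * C.
tau = 470 * 3.30e-07 = 0.0001551 s
tau = 0.1551 ms
Cutoff frequency: fc = 1 / (2*pi*R*C).
fc = 1 / (2*pi*0.0001551) = 1026.14 Hz

tau = 0.1551 ms, fc = 1026.14 Hz


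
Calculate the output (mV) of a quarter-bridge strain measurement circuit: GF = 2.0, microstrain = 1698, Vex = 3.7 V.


Quarter bridge output: Vout = (GF * epsilon * Vex) / 4.
Vout = (2.0 * 1698e-6 * 3.7) / 4
Vout = 0.0125652 / 4 V
Vout = 0.0031413 V = 3.1413 mV

3.1413 mV


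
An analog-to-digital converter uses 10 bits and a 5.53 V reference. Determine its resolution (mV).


The resolution (LSB) of an ADC is Vref / 2^n.
LSB = 5.53 / 2^10
LSB = 5.53 / 1024
LSB = 0.00540039 V = 5.40039062 mV

5.40039062 mV


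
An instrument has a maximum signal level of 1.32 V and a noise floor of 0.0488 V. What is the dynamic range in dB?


Dynamic range = 20 * log10(Vmax / Vnoise).
DR = 20 * log10(1.32 / 0.0488)
DR = 20 * log10(27.05)
DR = 28.64 dB

28.64 dB


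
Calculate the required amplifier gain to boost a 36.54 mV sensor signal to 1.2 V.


Gain = Vout / Vin (converting to same units).
G = 1.2 V / 36.54 mV
G = 1200.0 mV / 36.54 mV
G = 32.84

32.84


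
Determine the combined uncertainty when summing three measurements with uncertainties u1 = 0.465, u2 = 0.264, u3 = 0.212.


For a sum of independent quantities, uc = sqrt(u1^2 + u2^2 + u3^2).
uc = sqrt(0.465^2 + 0.264^2 + 0.212^2)
uc = sqrt(0.216225 + 0.069696 + 0.044944)
uc = 0.5752

0.5752


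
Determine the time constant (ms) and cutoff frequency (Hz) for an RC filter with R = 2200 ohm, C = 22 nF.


Time constant: tau = R * C.
tau = 2200 * 2.20e-08 = 4.84e-05 s
tau = 0.0484 ms
Cutoff frequency: fc = 1 / (2*pi*R*C).
fc = 1 / (2*pi*4.84e-05) = 3288.33 Hz

tau = 0.0484 ms, fc = 3288.33 Hz


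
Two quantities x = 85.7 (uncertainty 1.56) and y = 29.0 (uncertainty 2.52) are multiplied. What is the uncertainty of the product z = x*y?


For a product z = x*y, the relative uncertainty is:
uz/z = sqrt((ux/x)^2 + (uy/y)^2)
Relative uncertainties: ux/x = 1.56/85.7 = 0.018203
uy/y = 2.52/29.0 = 0.086897
z = 85.7 * 29.0 = 2485.3
uz = 2485.3 * sqrt(0.018203^2 + 0.086897^2) = 220.652

220.652


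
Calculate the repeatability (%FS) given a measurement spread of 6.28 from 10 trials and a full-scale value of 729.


Repeatability = (spread / full scale) * 100%.
R = (6.28 / 729) * 100
R = 0.861 %FS

0.861 %FS


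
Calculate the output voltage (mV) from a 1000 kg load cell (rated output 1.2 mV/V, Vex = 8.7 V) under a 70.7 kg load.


Vout = rated_output * Vex * (load / capacity).
Vout = 1.2 * 8.7 * (70.7 / 1000)
Vout = 1.2 * 8.7 * 0.0707
Vout = 0.738 mV

0.738 mV


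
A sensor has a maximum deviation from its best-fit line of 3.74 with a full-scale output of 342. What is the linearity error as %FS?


Linearity error = (max deviation / full scale) * 100%.
Linearity = (3.74 / 342) * 100
Linearity = 1.094 %FS

1.094 %FS


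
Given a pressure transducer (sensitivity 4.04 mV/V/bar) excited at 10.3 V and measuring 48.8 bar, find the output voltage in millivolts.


Output = sensitivity * Vex * P.
Vout = 4.04 * 10.3 * 48.8
Vout = 41.612 * 48.8
Vout = 2030.67 mV

2030.67 mV


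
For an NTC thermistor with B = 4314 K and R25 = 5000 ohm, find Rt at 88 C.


NTC thermistor equation: Rt = R25 * exp(B * (1/T - 1/T25)).
T in Kelvin: 361.15 K, T25 = 298.15 K
1/T - 1/T25 = 1/361.15 - 1/298.15 = -0.00058508
B * (1/T - 1/T25) = 4314 * -0.00058508 = -2.5241
Rt = 5000 * exp(-2.5241) = 400.7 ohm

400.7 ohm


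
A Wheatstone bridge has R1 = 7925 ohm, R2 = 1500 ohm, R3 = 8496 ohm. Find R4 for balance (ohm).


At balance: R1*R4 = R2*R3, so R4 = R2*R3/R1.
R4 = 1500 * 8496 / 7925
R4 = 12744000 / 7925
R4 = 1608.08 ohm

1608.08 ohm


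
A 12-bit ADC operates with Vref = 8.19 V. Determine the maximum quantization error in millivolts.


The maximum quantization error is +/- LSB/2.
LSB = Vref / 2^n = 8.19 / 4096 = 0.00199951 V
Max error = LSB / 2 = 0.00199951 / 2 = 0.00099976 V
Max error = 0.9998 mV

0.9998 mV


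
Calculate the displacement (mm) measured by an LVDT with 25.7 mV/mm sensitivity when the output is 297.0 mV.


Displacement = Vout / sensitivity.
d = 297.0 / 25.7
d = 11.556 mm

11.556 mm


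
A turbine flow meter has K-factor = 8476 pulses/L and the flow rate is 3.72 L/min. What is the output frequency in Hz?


Frequency = K * Q / 60 (converting L/min to L/s).
f = 8476 * 3.72 / 60
f = 31530.72 / 60
f = 525.51 Hz

525.51 Hz


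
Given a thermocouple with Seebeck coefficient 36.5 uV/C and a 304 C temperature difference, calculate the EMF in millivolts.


The thermocouple output V = sensitivity * dT.
V = 36.5 uV/C * 304 C
V = 11096.0 uV
V = 11.096 mV

11.096 mV


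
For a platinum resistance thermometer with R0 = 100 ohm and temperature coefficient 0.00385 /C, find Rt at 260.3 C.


The RTD equation: Rt = R0 * (1 + alpha * T).
Rt = 100 * (1 + 0.00385 * 260.3)
Rt = 100 * (1 + 1.002155)
Rt = 100 * 2.002155
Rt = 200.216 ohm

200.216 ohm


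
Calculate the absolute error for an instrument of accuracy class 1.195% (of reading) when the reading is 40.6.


Absolute error = (accuracy% / 100) * reading.
Error = (1.195 / 100) * 40.6
Error = 0.01195 * 40.6
Error = 0.4852

0.4852


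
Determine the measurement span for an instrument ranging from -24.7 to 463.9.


Span = upper range - lower range.
Span = 463.9 - (-24.7)
Span = 488.6

488.6


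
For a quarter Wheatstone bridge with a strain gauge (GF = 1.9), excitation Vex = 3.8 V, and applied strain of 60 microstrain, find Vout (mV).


Quarter bridge output: Vout = (GF * epsilon * Vex) / 4.
Vout = (1.9 * 60e-6 * 3.8) / 4
Vout = 0.0004332 / 4 V
Vout = 0.0001083 V = 0.1083 mV

0.1083 mV


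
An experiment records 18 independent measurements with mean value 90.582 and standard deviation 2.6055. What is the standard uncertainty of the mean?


The standard uncertainty for Type A evaluation is u = s / sqrt(n).
u = 2.6055 / sqrt(18)
u = 2.6055 / 4.2426
u = 0.6141

0.6141


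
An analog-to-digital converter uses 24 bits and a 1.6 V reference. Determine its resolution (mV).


The resolution (LSB) of an ADC is Vref / 2^n.
LSB = 1.6 / 2^24
LSB = 1.6 / 16777216
LSB = 1e-07 V = 9.537e-05 mV

9.537e-05 mV


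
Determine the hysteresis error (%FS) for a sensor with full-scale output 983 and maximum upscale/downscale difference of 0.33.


Hysteresis = (max difference / full scale) * 100%.
H = (0.33 / 983) * 100
H = 0.034 %FS

0.034 %FS


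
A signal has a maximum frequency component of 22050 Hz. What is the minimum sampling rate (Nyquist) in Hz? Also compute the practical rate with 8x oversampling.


By Nyquist theorem, fs_min = 2 * fmax.
fs_min = 2 * 22050 = 44100 Hz
Practical rate = 8 * fs_min = 8 * 44100 = 352800 Hz

fs_min = 44100 Hz, fs_practical = 352800 Hz


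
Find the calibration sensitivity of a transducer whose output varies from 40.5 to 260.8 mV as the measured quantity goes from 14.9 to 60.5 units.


Sensitivity = (y2 - y1) / (x2 - x1).
S = (260.8 - 40.5) / (60.5 - 14.9)
S = 220.3 / 45.6
S = 4.8311 mV/unit

4.8311 mV/unit


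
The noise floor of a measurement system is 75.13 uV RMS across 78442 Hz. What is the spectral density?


Noise spectral density = Vrms / sqrt(BW).
NSD = 75.13 / sqrt(78442)
NSD = 75.13 / 280.075
NSD = 0.2682 uV/sqrt(Hz)

0.2682 uV/sqrt(Hz)


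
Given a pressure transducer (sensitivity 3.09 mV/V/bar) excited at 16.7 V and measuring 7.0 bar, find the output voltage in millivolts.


Output = sensitivity * Vex * P.
Vout = 3.09 * 16.7 * 7.0
Vout = 51.603 * 7.0
Vout = 361.22 mV

361.22 mV


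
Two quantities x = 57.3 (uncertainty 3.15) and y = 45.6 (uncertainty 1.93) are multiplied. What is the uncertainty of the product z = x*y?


For a product z = x*y, the relative uncertainty is:
uz/z = sqrt((ux/x)^2 + (uy/y)^2)
Relative uncertainties: ux/x = 3.15/57.3 = 0.054974
uy/y = 1.93/45.6 = 0.042325
z = 57.3 * 45.6 = 2612.9
uz = 2612.9 * sqrt(0.054974^2 + 0.042325^2) = 181.28

181.28


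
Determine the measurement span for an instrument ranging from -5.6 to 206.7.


Span = upper range - lower range.
Span = 206.7 - (-5.6)
Span = 212.3

212.3


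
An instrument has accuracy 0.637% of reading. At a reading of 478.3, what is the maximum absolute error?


Absolute error = (accuracy% / 100) * reading.
Error = (0.637 / 100) * 478.3
Error = 0.00637 * 478.3
Error = 3.0468

3.0468


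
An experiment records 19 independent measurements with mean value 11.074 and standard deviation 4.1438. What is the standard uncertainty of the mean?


The standard uncertainty for Type A evaluation is u = s / sqrt(n).
u = 4.1438 / sqrt(19)
u = 4.1438 / 4.3589
u = 0.9507

0.9507


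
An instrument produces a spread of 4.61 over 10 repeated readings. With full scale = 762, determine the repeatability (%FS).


Repeatability = (spread / full scale) * 100%.
R = (4.61 / 762) * 100
R = 0.605 %FS

0.605 %FS


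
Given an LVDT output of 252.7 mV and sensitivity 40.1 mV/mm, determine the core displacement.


Displacement = Vout / sensitivity.
d = 252.7 / 40.1
d = 6.302 mm

6.302 mm


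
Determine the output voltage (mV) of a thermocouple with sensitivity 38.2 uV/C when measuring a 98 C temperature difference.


The thermocouple output V = sensitivity * dT.
V = 38.2 uV/C * 98 C
V = 3743.6 uV
V = 3.744 mV

3.744 mV


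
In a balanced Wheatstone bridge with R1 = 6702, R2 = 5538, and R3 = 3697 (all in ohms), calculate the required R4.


At balance: R1*R4 = R2*R3, so R4 = R2*R3/R1.
R4 = 5538 * 3697 / 6702
R4 = 20473986 / 6702
R4 = 3054.91 ohm

3054.91 ohm


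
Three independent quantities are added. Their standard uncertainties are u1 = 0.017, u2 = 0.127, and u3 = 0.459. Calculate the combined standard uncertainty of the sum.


For a sum of independent quantities, uc = sqrt(u1^2 + u2^2 + u3^2).
uc = sqrt(0.017^2 + 0.127^2 + 0.459^2)
uc = sqrt(0.000289 + 0.016129 + 0.210681)
uc = 0.4765

0.4765


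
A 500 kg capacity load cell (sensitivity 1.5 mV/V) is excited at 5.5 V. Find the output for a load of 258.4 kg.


Vout = rated_output * Vex * (load / capacity).
Vout = 1.5 * 5.5 * (258.4 / 500)
Vout = 1.5 * 5.5 * 0.5168
Vout = 4.264 mV

4.264 mV


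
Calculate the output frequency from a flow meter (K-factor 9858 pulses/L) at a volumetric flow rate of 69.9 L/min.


Frequency = K * Q / 60 (converting L/min to L/s).
f = 9858 * 69.9 / 60
f = 689074.2 / 60
f = 11484.57 Hz

11484.57 Hz


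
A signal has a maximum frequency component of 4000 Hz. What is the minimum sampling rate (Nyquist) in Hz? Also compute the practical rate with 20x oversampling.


By Nyquist theorem, fs_min = 2 * fmax.
fs_min = 2 * 4000 = 8000 Hz
Practical rate = 20 * fs_min = 20 * 8000 = 160000 Hz

fs_min = 8000 Hz, fs_practical = 160000 Hz


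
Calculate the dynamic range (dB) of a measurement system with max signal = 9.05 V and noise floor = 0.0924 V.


Dynamic range = 20 * log10(Vmax / Vnoise).
DR = 20 * log10(9.05 / 0.0924)
DR = 20 * log10(97.94)
DR = 39.82 dB

39.82 dB


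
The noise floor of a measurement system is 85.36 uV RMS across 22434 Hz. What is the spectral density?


Noise spectral density = Vrms / sqrt(BW).
NSD = 85.36 / sqrt(22434)
NSD = 85.36 / 149.7798
NSD = 0.5699 uV/sqrt(Hz)

0.5699 uV/sqrt(Hz)


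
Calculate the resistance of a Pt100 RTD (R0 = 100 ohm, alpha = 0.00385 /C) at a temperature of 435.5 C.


The RTD equation: Rt = R0 * (1 + alpha * T).
Rt = 100 * (1 + 0.00385 * 435.5)
Rt = 100 * (1 + 1.676675)
Rt = 100 * 2.676675
Rt = 267.668 ohm

267.668 ohm


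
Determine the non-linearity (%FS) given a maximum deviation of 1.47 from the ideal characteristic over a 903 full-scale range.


Linearity error = (max deviation / full scale) * 100%.
Linearity = (1.47 / 903) * 100
Linearity = 0.163 %FS

0.163 %FS


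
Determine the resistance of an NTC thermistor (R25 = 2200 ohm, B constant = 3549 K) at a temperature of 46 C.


NTC thermistor equation: Rt = R25 * exp(B * (1/T - 1/T25)).
T in Kelvin: 319.15 K, T25 = 298.15 K
1/T - 1/T25 = 1/319.15 - 1/298.15 = -0.00022069
B * (1/T - 1/T25) = 3549 * -0.00022069 = -0.7832
Rt = 2200 * exp(-0.7832) = 1005.2 ohm

1005.2 ohm


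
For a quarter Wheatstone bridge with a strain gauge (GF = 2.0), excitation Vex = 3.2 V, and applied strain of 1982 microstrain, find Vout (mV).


Quarter bridge output: Vout = (GF * epsilon * Vex) / 4.
Vout = (2.0 * 1982e-6 * 3.2) / 4
Vout = 0.0126848 / 4 V
Vout = 0.0031712 V = 3.1712 mV

3.1712 mV


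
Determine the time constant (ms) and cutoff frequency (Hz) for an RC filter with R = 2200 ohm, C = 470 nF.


Time constant: tau = R * C.
tau = 2200 * 4.70e-07 = 0.001034 s
tau = 1.034 ms
Cutoff frequency: fc = 1 / (2*pi*R*C).
fc = 1 / (2*pi*0.001034) = 153.92 Hz

tau = 1.034 ms, fc = 153.92 Hz


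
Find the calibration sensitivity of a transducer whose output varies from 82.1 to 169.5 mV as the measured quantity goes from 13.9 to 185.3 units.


Sensitivity = (y2 - y1) / (x2 - x1).
S = (169.5 - 82.1) / (185.3 - 13.9)
S = 87.4 / 171.4
S = 0.5099 mV/unit

0.5099 mV/unit


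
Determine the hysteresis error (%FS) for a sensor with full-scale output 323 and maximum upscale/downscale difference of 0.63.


Hysteresis = (max difference / full scale) * 100%.
H = (0.63 / 323) * 100
H = 0.195 %FS

0.195 %FS


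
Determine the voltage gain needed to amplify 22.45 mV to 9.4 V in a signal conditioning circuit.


Gain = Vout / Vin (converting to same units).
G = 9.4 V / 22.45 mV
G = 9400.0 mV / 22.45 mV
G = 418.71

418.71


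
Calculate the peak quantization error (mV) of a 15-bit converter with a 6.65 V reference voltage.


The maximum quantization error is +/- LSB/2.
LSB = Vref / 2^n = 6.65 / 32768 = 0.00020294 V
Max error = LSB / 2 = 0.00020294 / 2 = 0.00010147 V
Max error = 0.1015 mV

0.1015 mV


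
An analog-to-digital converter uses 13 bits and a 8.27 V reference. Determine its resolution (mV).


The resolution (LSB) of an ADC is Vref / 2^n.
LSB = 8.27 / 2^13
LSB = 8.27 / 8192
LSB = 0.00100952 V = 1.00952148 mV

1.00952148 mV


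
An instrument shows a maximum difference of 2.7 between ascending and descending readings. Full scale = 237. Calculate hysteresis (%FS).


Hysteresis = (max difference / full scale) * 100%.
H = (2.7 / 237) * 100
H = 1.139 %FS

1.139 %FS


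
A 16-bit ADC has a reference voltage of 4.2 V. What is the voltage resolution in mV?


The resolution (LSB) of an ADC is Vref / 2^n.
LSB = 4.2 / 2^16
LSB = 4.2 / 65536
LSB = 6.409e-05 V = 0.06408691 mV

0.06408691 mV


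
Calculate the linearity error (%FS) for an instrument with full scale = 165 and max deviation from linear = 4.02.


Linearity error = (max deviation / full scale) * 100%.
Linearity = (4.02 / 165) * 100
Linearity = 2.436 %FS

2.436 %FS


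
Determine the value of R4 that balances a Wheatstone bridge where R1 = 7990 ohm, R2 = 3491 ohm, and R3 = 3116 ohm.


At balance: R1*R4 = R2*R3, so R4 = R2*R3/R1.
R4 = 3491 * 3116 / 7990
R4 = 10877956 / 7990
R4 = 1361.45 ohm

1361.45 ohm


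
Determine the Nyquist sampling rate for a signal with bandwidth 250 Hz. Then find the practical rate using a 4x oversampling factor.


By Nyquist theorem, fs_min = 2 * fmax.
fs_min = 2 * 250 = 500 Hz
Practical rate = 4 * fs_min = 4 * 500 = 2000 Hz

fs_min = 500 Hz, fs_practical = 2000 Hz


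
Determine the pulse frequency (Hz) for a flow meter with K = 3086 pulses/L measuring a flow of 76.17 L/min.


Frequency = K * Q / 60 (converting L/min to L/s).
f = 3086 * 76.17 / 60
f = 235060.62 / 60
f = 3917.68 Hz

3917.68 Hz


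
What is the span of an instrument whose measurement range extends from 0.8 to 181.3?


Span = upper range - lower range.
Span = 181.3 - (0.8)
Span = 180.5

180.5


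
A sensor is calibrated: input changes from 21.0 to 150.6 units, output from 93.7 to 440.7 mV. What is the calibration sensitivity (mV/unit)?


Sensitivity = (y2 - y1) / (x2 - x1).
S = (440.7 - 93.7) / (150.6 - 21.0)
S = 347.0 / 129.6
S = 2.6775 mV/unit

2.6775 mV/unit


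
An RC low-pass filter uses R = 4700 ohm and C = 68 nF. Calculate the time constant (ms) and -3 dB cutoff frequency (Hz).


Time constant: tau = R * C.
tau = 4700 * 6.80e-08 = 0.0003196 s
tau = 0.3196 ms
Cutoff frequency: fc = 1 / (2*pi*R*C).
fc = 1 / (2*pi*0.0003196) = 497.98 Hz

tau = 0.3196 ms, fc = 497.98 Hz


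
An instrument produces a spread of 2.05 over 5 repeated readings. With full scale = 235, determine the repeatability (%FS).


Repeatability = (spread / full scale) * 100%.
R = (2.05 / 235) * 100
R = 0.872 %FS

0.872 %FS


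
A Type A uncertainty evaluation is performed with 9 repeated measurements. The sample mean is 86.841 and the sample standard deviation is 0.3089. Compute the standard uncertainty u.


The standard uncertainty for Type A evaluation is u = s / sqrt(n).
u = 0.3089 / sqrt(9)
u = 0.3089 / 3.0
u = 0.103

0.103


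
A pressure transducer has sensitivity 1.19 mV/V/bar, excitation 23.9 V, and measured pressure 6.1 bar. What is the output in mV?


Output = sensitivity * Vex * P.
Vout = 1.19 * 23.9 * 6.1
Vout = 28.441 * 6.1
Vout = 173.49 mV

173.49 mV


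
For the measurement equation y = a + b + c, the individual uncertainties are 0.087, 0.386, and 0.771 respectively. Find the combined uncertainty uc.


For a sum of independent quantities, uc = sqrt(u1^2 + u2^2 + u3^2).
uc = sqrt(0.087^2 + 0.386^2 + 0.771^2)
uc = sqrt(0.007569 + 0.148996 + 0.594441)
uc = 0.8666

0.8666


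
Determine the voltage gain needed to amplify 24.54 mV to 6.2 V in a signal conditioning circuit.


Gain = Vout / Vin (converting to same units).
G = 6.2 V / 24.54 mV
G = 6200.0 mV / 24.54 mV
G = 252.65

252.65


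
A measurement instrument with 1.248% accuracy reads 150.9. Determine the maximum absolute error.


Absolute error = (accuracy% / 100) * reading.
Error = (1.248 / 100) * 150.9
Error = 0.01248 * 150.9
Error = 1.8832

1.8832


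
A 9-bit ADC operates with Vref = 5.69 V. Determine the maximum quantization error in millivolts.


The maximum quantization error is +/- LSB/2.
LSB = Vref / 2^n = 5.69 / 512 = 0.01111328 V
Max error = LSB / 2 = 0.01111328 / 2 = 0.00555664 V
Max error = 5.5566 mV

5.5566 mV


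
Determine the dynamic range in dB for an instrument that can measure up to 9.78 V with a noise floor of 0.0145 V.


Dynamic range = 20 * log10(Vmax / Vnoise).
DR = 20 * log10(9.78 / 0.0145)
DR = 20 * log10(674.48)
DR = 56.58 dB

56.58 dB


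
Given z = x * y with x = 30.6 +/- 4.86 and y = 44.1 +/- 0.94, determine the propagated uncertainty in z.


For a product z = x*y, the relative uncertainty is:
uz/z = sqrt((ux/x)^2 + (uy/y)^2)
Relative uncertainties: ux/x = 4.86/30.6 = 0.158824
uy/y = 0.94/44.1 = 0.021315
z = 30.6 * 44.1 = 1349.5
uz = 1349.5 * sqrt(0.158824^2 + 0.021315^2) = 216.248

216.248


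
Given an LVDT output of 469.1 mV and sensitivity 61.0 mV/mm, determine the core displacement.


Displacement = Vout / sensitivity.
d = 469.1 / 61.0
d = 7.69 mm

7.69 mm


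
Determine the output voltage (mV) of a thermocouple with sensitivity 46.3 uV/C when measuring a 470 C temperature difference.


The thermocouple output V = sensitivity * dT.
V = 46.3 uV/C * 470 C
V = 21761.0 uV
V = 21.761 mV

21.761 mV


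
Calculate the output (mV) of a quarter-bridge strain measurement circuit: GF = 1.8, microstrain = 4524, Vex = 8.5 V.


Quarter bridge output: Vout = (GF * epsilon * Vex) / 4.
Vout = (1.8 * 4524e-6 * 8.5) / 4
Vout = 0.0692172 / 4 V
Vout = 0.0173043 V = 17.3043 mV

17.3043 mV


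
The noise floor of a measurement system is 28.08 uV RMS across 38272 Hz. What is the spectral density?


Noise spectral density = Vrms / sqrt(BW).
NSD = 28.08 / sqrt(38272)
NSD = 28.08 / 195.6323
NSD = 0.1435 uV/sqrt(Hz)

0.1435 uV/sqrt(Hz)


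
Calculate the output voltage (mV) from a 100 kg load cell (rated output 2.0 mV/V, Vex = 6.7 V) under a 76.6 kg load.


Vout = rated_output * Vex * (load / capacity).
Vout = 2.0 * 6.7 * (76.6 / 100)
Vout = 2.0 * 6.7 * 0.766
Vout = 10.264 mV

10.264 mV


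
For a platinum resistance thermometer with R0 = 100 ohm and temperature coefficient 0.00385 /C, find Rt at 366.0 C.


The RTD equation: Rt = R0 * (1 + alpha * T).
Rt = 100 * (1 + 0.00385 * 366.0)
Rt = 100 * (1 + 1.4091)
Rt = 100 * 2.4091
Rt = 240.91 ohm

240.91 ohm


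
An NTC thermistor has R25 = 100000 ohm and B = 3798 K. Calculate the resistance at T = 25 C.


NTC thermistor equation: Rt = R25 * exp(B * (1/T - 1/T25)).
T in Kelvin: 298.15 K, T25 = 298.15 K
1/T - 1/T25 = 1/298.15 - 1/298.15 = 0.0
B * (1/T - 1/T25) = 3798 * 0.0 = 0.0
Rt = 100000 * exp(0.0) = 100000.0 ohm

100000.0 ohm


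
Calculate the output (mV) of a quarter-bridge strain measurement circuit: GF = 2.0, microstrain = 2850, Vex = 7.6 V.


Quarter bridge output: Vout = (GF * epsilon * Vex) / 4.
Vout = (2.0 * 2850e-6 * 7.6) / 4
Vout = 0.04332 / 4 V
Vout = 0.01083 V = 10.83 mV

10.83 mV


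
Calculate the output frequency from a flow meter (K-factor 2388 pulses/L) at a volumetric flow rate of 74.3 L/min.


Frequency = K * Q / 60 (converting L/min to L/s).
f = 2388 * 74.3 / 60
f = 177428.4 / 60
f = 2957.14 Hz

2957.14 Hz


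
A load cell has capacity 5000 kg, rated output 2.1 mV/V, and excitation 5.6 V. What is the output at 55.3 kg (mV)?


Vout = rated_output * Vex * (load / capacity).
Vout = 2.1 * 5.6 * (55.3 / 5000)
Vout = 2.1 * 5.6 * 0.01106
Vout = 0.13 mV

0.13 mV


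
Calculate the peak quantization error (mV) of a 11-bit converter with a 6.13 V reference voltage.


The maximum quantization error is +/- LSB/2.
LSB = Vref / 2^n = 6.13 / 2048 = 0.00299316 V
Max error = LSB / 2 = 0.00299316 / 2 = 0.00149658 V
Max error = 1.4966 mV

1.4966 mV


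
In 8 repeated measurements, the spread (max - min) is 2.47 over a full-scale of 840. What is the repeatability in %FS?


Repeatability = (spread / full scale) * 100%.
R = (2.47 / 840) * 100
R = 0.294 %FS

0.294 %FS


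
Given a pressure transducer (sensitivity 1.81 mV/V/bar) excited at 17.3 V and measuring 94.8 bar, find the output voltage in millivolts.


Output = sensitivity * Vex * P.
Vout = 1.81 * 17.3 * 94.8
Vout = 31.313 * 94.8
Vout = 2968.47 mV

2968.47 mV


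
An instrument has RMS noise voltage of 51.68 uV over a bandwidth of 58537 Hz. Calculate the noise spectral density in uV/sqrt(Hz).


Noise spectral density = Vrms / sqrt(BW).
NSD = 51.68 / sqrt(58537)
NSD = 51.68 / 241.9442
NSD = 0.2136 uV/sqrt(Hz)

0.2136 uV/sqrt(Hz)


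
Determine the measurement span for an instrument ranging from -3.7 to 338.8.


Span = upper range - lower range.
Span = 338.8 - (-3.7)
Span = 342.5

342.5


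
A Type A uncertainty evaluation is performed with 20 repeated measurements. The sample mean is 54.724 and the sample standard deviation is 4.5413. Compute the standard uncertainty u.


The standard uncertainty for Type A evaluation is u = s / sqrt(n).
u = 4.5413 / sqrt(20)
u = 4.5413 / 4.4721
u = 1.0155

1.0155


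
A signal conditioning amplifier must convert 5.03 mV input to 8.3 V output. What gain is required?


Gain = Vout / Vin (converting to same units).
G = 8.3 V / 5.03 mV
G = 8300.0 mV / 5.03 mV
G = 1650.1

1650.1


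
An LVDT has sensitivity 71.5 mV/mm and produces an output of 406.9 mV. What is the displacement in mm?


Displacement = Vout / sensitivity.
d = 406.9 / 71.5
d = 5.691 mm

5.691 mm


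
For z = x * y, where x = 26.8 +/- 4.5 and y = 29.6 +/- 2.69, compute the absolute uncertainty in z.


For a product z = x*y, the relative uncertainty is:
uz/z = sqrt((ux/x)^2 + (uy/y)^2)
Relative uncertainties: ux/x = 4.5/26.8 = 0.16791
uy/y = 2.69/29.6 = 0.090878
z = 26.8 * 29.6 = 793.3
uz = 793.3 * sqrt(0.16791^2 + 0.090878^2) = 151.458

151.458
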